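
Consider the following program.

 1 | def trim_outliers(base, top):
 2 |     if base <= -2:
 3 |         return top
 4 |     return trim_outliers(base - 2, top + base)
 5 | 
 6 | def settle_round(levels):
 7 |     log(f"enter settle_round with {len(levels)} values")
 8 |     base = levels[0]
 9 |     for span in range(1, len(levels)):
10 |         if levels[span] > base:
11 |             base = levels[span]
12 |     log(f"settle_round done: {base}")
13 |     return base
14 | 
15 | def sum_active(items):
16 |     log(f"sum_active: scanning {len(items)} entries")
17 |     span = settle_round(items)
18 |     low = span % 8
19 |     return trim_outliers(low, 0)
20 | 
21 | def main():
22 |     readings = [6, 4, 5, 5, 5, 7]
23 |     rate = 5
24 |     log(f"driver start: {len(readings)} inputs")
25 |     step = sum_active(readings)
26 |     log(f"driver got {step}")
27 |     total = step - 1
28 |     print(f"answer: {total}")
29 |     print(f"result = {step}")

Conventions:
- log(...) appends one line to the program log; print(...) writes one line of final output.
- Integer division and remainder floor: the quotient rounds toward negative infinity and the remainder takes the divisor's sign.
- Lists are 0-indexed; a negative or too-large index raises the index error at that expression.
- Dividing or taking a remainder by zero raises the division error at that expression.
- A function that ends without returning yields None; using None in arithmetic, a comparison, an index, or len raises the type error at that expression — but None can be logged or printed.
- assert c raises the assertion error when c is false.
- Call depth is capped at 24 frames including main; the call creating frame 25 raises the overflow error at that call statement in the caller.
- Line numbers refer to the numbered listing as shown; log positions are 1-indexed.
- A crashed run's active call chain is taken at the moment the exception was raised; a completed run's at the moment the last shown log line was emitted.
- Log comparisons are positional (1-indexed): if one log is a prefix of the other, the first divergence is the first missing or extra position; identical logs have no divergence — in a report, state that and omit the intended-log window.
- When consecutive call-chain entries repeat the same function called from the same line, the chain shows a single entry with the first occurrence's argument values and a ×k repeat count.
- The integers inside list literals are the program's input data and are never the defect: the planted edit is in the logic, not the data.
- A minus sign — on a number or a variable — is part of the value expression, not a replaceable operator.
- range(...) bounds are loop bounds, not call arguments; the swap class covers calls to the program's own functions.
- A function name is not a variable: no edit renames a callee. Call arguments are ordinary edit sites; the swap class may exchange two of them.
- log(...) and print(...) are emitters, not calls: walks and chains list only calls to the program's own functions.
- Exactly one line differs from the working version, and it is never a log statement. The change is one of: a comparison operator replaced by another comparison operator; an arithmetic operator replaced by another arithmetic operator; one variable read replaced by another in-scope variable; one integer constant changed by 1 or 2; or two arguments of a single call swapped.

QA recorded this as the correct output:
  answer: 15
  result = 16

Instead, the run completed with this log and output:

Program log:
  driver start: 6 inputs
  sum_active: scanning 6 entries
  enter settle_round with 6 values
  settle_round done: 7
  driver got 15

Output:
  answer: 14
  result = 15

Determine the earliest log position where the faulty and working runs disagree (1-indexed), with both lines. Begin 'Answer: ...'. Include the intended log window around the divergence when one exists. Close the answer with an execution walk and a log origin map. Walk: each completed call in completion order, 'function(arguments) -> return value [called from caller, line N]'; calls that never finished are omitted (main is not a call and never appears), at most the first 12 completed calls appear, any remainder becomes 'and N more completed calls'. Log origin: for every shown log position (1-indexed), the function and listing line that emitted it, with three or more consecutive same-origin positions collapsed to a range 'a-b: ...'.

Answer: position 5 — the shown line 'driver got 15' should read 'driver got 16'.
Intended log window:
  3: enter settle_round with 6 values
  4: settle_round done: 7
  5: driver got 16
Execution walk:
  settle_round([6, 4, 5, 5, 5, 7]) -> 7  [called from sum_active, line 17]
  trim_outliers(-3, 15) -> 15  [called from trim_outliers, line 4]
  trim_outliers(-1, 16) -> 15  [called from trim_outliers, line 4]
  trim_outliers(1, 15) -> 15  [called from trim_outliers, line 4]
  trim_outliers(3, 12) -> 15  [called from trim_outliers, line 4]
  trim_outliers(5, 7) -> 15  [called from trim_outliers, line 4]
  trim_outliers(7, 0) -> 15  [called from sum_active, line 19]
  sum_active([6, 4, 5, 5, 5, 7]) -> 15  [called from main, line 25]
Origin of each log line:
  1: emitted by main (line 24)
  2: emitted by sum_active (line 16)
  3: emitted by settle_round (line 7)
  4: emitted by settle_round (line 12)
  5: emitted by main (line 26)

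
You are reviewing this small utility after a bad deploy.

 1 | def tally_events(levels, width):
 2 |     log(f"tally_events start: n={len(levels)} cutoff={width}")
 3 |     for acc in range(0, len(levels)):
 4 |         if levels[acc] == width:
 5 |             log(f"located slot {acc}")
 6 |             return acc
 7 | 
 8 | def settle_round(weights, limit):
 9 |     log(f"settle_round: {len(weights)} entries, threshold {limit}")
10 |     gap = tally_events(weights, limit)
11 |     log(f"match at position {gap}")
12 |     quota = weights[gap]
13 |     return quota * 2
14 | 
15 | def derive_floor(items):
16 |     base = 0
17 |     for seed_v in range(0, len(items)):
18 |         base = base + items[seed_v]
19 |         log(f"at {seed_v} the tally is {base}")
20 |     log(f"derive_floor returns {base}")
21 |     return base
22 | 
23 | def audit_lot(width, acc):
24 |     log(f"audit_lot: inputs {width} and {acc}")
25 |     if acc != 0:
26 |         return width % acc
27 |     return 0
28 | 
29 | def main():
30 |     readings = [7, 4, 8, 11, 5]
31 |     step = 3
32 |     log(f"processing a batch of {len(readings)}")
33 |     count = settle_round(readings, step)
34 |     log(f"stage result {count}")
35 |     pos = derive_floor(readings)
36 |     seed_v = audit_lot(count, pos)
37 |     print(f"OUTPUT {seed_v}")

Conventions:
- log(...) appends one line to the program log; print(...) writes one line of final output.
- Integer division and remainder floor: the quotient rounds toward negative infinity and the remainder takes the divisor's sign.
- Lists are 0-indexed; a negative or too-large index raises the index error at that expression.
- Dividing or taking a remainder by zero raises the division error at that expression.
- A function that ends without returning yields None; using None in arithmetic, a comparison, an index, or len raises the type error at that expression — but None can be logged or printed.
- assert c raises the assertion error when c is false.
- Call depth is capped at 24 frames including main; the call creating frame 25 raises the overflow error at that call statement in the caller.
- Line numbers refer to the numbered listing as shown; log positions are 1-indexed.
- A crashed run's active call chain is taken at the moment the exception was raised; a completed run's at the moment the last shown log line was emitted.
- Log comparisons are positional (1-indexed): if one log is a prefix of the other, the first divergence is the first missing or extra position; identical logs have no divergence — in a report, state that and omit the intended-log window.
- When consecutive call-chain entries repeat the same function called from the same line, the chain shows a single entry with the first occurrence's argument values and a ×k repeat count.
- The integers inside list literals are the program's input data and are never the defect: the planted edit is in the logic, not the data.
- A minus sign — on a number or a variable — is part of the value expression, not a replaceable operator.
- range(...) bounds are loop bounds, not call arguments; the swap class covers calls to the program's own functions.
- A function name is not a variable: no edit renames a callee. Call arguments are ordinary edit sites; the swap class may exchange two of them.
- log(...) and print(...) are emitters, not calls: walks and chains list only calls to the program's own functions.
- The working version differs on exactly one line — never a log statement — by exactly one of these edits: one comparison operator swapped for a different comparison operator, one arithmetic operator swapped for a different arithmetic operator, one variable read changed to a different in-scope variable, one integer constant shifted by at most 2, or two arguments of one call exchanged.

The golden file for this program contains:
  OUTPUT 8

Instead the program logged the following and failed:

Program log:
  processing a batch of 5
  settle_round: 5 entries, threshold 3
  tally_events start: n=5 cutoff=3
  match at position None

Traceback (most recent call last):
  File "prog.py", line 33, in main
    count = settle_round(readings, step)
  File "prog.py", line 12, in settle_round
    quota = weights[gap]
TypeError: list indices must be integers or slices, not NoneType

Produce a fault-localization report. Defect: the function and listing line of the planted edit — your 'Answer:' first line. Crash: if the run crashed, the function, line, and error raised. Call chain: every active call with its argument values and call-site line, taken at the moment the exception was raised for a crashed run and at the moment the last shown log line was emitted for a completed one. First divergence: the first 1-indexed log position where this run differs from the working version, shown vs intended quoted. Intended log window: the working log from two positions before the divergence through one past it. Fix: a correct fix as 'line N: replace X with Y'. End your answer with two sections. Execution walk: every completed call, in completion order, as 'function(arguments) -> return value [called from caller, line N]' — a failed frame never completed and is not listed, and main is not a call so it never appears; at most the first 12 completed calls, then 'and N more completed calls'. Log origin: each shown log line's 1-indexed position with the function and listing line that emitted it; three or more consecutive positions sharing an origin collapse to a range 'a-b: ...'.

Answer: the defect is in main at line 31.
Core observation: Log line 2 is where behavior first shows: 'settle_round: 5 entries, threshold 3' appears instead of 'settle_round: 5 entries, threshold 4'.
Crash: settle_round, line 12, TypeError.
Call chain: main -> settle_round([7, 4, 8, 11, 5], 3) (called at line 33).
First divergence: position 2 — shown 'settle_round: 5 entries, threshold 3', intended 'settle_round: 5 entries, threshold 4'.
Intended log window:
  1: processing a batch of 5
  2: settle_round: 5 entries, threshold 4
  3: tally_events start: n=5 cutoff=4
Execution walk:
  tally_events([7, 4, 8, 11, 5], 3) -> None  [called from settle_round, line 10]
Log origin:
  1: emitted by main (line 32)
  2: emitted by settle_round (line 9)
  3: emitted by tally_events (line 2)
  4: emitted by settle_round (line 11)
A correct fix: line 31: replace `3` with `4`.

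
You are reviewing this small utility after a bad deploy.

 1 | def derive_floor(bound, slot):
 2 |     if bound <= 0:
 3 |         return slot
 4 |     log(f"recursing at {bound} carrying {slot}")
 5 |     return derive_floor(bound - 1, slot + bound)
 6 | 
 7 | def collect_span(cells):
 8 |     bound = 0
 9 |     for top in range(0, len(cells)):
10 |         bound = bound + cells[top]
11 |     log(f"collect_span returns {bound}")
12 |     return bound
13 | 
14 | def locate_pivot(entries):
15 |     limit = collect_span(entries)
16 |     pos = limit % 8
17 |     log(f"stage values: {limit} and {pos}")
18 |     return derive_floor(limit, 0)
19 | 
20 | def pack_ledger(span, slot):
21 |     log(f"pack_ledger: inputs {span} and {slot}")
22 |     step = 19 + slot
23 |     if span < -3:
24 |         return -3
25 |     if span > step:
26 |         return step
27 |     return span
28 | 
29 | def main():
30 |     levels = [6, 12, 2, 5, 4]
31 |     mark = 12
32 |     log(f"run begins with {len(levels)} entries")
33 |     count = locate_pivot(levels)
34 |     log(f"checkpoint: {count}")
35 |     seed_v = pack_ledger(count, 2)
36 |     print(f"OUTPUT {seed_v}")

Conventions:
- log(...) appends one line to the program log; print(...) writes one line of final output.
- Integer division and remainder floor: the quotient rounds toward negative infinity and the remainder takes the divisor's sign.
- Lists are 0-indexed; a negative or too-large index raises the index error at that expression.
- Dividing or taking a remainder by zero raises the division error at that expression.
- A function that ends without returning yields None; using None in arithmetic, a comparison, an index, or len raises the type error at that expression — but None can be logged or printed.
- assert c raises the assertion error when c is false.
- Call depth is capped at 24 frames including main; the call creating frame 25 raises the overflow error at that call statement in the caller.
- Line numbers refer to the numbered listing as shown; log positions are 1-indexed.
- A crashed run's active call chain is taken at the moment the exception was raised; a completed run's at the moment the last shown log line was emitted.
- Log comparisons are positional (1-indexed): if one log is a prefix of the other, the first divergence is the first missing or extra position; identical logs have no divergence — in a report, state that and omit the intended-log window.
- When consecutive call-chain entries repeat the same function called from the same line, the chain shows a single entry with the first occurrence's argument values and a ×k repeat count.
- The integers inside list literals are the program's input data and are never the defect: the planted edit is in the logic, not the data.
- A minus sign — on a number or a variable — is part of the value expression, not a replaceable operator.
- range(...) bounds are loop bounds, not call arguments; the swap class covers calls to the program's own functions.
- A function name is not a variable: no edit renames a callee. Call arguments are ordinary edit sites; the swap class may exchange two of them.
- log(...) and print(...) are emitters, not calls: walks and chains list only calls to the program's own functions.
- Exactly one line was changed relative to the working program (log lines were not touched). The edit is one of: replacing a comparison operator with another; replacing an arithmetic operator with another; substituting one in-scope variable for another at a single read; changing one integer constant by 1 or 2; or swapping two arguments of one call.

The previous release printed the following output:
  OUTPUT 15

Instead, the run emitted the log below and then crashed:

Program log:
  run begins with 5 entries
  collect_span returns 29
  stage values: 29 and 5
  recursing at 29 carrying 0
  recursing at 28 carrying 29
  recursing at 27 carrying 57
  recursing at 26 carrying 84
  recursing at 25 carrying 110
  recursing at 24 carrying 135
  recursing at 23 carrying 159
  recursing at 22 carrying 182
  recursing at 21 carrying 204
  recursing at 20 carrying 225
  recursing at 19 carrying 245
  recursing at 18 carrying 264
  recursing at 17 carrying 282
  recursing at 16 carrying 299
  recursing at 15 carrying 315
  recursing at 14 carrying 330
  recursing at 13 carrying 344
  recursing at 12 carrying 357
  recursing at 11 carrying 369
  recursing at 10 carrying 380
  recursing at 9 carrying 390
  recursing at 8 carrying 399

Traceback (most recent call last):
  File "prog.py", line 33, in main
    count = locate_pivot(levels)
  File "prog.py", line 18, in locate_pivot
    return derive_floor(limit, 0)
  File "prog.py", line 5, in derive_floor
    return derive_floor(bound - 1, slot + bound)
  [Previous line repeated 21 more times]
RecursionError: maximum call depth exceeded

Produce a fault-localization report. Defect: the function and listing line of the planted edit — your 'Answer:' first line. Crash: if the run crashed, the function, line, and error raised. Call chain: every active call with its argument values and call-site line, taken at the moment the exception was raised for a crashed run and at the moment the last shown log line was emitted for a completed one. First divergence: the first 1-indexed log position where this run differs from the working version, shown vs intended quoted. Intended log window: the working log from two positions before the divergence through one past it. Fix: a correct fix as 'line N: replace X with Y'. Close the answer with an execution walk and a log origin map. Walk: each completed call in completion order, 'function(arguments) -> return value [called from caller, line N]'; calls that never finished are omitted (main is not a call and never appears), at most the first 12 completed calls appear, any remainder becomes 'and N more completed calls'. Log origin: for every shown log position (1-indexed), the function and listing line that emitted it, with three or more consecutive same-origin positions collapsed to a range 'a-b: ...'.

Answer: the defect is in locate_pivot at line 18.
Core observation: The log first diverges at position 4: the faulty run prints 'recursing at 29 carrying 0' where the working version prints 'recursing at 5 carrying 0'.
Crash: derive_floor, line 5, RecursionError.
Call chain: main -> locate_pivot([6, 12, 2, 5, 4]) (called at line 33) -> derive_floor(29, 0) (called at line 18) -> derive_floor(28, 29) (called at line 5) ×21.
First divergence: at position 4 the run shows 'recursing at 29 carrying 0' where the working version logs 'recursing at 5 carrying 0'.
Intended log window:
  2: collect_span returns 29
  3: stage values: 29 and 5
  4: recursing at 5 carrying 0
  5: recursing at 4 carrying 5
Execution walk:
  collect_span([6, 12, 2, 5, 4]) -> 29  [called from locate_pivot, line 15]
Log line origins:
  1: emitted by main (line 32)
  2: emitted by collect_span (line 11)
  3: emitted by locate_pivot (line 17)
  4-25: emitted by derive_floor (line 4)
A correct fix: line 18: replace `limit` with `pos`.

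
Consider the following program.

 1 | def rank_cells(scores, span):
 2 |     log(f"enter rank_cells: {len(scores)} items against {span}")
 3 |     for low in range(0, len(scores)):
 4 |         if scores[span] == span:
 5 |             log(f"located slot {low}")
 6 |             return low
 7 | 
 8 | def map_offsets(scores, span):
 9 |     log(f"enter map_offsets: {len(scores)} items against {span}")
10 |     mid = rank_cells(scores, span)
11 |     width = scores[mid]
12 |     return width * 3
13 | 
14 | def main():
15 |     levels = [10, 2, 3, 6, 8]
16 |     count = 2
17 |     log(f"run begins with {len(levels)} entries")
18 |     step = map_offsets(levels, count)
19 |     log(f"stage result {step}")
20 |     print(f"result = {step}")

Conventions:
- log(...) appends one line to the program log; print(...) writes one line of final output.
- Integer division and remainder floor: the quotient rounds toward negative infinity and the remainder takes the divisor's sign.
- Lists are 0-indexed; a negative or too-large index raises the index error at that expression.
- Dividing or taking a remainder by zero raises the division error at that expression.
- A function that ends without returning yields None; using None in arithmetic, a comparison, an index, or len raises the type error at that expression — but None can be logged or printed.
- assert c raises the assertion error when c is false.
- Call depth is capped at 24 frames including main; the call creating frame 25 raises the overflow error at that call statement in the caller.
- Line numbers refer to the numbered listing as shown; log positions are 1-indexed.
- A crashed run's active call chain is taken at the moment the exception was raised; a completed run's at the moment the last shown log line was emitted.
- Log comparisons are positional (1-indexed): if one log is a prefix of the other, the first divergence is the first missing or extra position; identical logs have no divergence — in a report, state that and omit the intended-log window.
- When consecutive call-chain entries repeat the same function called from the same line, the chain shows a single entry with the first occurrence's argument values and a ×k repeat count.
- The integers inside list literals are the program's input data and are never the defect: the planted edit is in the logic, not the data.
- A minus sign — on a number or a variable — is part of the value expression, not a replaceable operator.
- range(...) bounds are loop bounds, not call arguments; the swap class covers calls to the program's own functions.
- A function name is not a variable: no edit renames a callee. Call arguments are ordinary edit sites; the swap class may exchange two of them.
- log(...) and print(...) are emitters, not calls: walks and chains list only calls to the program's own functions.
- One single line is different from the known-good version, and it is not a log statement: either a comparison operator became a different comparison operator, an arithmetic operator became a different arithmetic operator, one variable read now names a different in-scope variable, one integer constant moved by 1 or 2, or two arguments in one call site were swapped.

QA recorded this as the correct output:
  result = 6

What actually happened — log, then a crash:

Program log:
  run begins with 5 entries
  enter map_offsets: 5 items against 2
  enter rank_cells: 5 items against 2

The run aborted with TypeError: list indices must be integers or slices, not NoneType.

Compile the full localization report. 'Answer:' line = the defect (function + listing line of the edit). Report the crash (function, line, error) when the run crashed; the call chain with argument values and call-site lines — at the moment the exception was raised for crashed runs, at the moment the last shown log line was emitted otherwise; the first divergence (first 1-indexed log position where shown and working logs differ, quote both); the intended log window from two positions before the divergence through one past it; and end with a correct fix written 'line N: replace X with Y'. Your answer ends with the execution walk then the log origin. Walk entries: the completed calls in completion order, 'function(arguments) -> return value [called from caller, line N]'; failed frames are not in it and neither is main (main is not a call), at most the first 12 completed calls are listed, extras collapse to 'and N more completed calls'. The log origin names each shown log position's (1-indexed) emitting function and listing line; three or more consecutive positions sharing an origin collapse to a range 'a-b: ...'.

Answer: the defect is in rank_cells at line 4.
The tell: Only 3 log lines were emitted before the run died; the intended continuation was 'located slot 1'.
Crash: map_offsets, line 11, TypeError.
Call chain: main -> map_offsets([10, 2, 3, 6, 8], 2) (called at line 18).
First divergence: position 4 — the faulty run's log ends after 3 lines; the working version continues with 'located slot 1'.
Intended log window:
  2: enter map_offsets: 5 items against 2
  3: enter rank_cells: 5 items against 2
  4: located slot 1
  5: stage result 6
Execution walk:
  rank_cells([10, 2, 3, 6, 8], 2) -> None  [called from map_offsets, line 10]
Origin of each log line:
  1: logged in main at line 17
  2: logged in map_offsets at line 9
  3: logged in rank_cells at line 2
A correct fix: line 4: replace `scores[span]` with `scores[low]`.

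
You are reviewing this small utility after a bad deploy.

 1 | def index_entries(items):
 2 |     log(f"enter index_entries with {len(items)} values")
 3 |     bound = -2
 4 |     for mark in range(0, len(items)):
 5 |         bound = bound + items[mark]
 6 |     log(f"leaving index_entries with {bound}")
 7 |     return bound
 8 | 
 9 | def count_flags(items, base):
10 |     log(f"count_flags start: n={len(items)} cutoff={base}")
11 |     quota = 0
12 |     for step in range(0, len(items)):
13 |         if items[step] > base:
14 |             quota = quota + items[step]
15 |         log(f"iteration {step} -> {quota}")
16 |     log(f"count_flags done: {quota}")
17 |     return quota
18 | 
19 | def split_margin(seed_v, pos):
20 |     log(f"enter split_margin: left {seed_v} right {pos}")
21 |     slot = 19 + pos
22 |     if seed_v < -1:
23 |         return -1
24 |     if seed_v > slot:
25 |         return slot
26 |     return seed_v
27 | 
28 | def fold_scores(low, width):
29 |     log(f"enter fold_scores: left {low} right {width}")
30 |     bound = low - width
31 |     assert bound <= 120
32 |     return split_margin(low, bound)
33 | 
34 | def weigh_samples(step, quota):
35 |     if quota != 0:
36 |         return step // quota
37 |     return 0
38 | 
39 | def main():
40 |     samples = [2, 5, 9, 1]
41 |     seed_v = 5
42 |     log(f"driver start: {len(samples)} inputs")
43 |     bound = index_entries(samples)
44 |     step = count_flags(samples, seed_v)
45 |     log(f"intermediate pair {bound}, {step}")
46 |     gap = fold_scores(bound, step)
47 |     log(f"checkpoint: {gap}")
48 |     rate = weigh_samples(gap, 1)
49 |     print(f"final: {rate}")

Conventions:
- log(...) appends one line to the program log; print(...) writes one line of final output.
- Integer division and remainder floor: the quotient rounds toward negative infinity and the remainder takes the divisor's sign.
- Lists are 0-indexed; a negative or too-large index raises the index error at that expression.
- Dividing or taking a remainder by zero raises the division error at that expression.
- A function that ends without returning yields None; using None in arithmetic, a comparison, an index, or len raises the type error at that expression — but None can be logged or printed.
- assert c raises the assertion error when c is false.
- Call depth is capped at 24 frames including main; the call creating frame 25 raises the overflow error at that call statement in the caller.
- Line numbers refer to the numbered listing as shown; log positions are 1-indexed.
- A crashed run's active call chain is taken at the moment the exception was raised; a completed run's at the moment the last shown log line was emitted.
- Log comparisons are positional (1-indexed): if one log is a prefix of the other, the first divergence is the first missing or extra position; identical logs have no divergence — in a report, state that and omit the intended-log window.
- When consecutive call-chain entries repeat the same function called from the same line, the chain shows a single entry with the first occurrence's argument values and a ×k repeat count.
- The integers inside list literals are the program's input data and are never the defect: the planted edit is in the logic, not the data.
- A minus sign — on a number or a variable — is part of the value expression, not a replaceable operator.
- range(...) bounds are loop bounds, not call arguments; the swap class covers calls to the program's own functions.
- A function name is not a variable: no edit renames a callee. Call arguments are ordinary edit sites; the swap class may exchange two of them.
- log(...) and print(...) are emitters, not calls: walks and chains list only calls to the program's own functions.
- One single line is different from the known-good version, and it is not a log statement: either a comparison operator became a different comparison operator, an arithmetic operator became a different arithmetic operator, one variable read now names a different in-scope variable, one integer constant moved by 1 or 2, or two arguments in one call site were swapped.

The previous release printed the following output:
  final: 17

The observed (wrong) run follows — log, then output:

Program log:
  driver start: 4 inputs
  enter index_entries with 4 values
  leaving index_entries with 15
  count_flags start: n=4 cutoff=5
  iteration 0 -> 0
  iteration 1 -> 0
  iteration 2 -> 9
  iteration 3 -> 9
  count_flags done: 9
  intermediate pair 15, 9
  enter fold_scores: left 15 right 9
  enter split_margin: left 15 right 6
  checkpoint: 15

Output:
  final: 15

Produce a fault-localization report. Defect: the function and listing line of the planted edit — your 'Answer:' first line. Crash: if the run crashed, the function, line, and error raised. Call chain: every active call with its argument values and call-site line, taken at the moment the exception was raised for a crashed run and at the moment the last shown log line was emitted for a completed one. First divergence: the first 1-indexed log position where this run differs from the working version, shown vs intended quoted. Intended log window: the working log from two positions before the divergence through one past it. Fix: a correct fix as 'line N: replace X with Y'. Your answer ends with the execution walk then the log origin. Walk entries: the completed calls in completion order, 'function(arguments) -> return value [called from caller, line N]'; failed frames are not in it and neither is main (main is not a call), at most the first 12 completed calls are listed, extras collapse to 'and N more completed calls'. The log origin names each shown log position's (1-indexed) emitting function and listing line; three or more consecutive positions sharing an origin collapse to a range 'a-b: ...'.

Answer: the defect is in index_entries at line 3.
Key observation: Position 3 is the first bad log line: 'leaving index_entries with 15' should read 'leaving index_entries with 17'.
Call chain: main.
First divergence: at position 3 the run shows 'leaving index_entries with 15' where the working version logs 'leaving index_entries with 17'.
Intended log window:
  1: driver start: 4 inputs
  2: enter index_entries with 4 values
  3: leaving index_entries with 17
  4: count_flags start: n=4 cutoff=5
Execution walk:
  index_entries([2, 5, 9, 1]) -> 15  [called from main, line 43]
  count_flags([2, 5, 9, 1], 5) -> 9  [called from main, line 44]
  split_margin(15, 6) -> 15  [called from fold_scores, line 32]
  fold_scores(15, 9) -> 15  [called from main, line 46]
  weigh_samples(15, 1) -> 15  [called from main, line 48]
Log origin:
  1: from main, line 42
  2: from index_entries, line 2
  3: from index_entries, line 6
  4: from count_flags, line 10
  5-8: from count_flags, line 15
  9: from count_flags, line 16
  10: from main, line 45
  11: from fold_scores, line 29
  12: from split_margin, line 20
  13: from main, line 47
A correct fix: line 3: replace `-2` with `0`.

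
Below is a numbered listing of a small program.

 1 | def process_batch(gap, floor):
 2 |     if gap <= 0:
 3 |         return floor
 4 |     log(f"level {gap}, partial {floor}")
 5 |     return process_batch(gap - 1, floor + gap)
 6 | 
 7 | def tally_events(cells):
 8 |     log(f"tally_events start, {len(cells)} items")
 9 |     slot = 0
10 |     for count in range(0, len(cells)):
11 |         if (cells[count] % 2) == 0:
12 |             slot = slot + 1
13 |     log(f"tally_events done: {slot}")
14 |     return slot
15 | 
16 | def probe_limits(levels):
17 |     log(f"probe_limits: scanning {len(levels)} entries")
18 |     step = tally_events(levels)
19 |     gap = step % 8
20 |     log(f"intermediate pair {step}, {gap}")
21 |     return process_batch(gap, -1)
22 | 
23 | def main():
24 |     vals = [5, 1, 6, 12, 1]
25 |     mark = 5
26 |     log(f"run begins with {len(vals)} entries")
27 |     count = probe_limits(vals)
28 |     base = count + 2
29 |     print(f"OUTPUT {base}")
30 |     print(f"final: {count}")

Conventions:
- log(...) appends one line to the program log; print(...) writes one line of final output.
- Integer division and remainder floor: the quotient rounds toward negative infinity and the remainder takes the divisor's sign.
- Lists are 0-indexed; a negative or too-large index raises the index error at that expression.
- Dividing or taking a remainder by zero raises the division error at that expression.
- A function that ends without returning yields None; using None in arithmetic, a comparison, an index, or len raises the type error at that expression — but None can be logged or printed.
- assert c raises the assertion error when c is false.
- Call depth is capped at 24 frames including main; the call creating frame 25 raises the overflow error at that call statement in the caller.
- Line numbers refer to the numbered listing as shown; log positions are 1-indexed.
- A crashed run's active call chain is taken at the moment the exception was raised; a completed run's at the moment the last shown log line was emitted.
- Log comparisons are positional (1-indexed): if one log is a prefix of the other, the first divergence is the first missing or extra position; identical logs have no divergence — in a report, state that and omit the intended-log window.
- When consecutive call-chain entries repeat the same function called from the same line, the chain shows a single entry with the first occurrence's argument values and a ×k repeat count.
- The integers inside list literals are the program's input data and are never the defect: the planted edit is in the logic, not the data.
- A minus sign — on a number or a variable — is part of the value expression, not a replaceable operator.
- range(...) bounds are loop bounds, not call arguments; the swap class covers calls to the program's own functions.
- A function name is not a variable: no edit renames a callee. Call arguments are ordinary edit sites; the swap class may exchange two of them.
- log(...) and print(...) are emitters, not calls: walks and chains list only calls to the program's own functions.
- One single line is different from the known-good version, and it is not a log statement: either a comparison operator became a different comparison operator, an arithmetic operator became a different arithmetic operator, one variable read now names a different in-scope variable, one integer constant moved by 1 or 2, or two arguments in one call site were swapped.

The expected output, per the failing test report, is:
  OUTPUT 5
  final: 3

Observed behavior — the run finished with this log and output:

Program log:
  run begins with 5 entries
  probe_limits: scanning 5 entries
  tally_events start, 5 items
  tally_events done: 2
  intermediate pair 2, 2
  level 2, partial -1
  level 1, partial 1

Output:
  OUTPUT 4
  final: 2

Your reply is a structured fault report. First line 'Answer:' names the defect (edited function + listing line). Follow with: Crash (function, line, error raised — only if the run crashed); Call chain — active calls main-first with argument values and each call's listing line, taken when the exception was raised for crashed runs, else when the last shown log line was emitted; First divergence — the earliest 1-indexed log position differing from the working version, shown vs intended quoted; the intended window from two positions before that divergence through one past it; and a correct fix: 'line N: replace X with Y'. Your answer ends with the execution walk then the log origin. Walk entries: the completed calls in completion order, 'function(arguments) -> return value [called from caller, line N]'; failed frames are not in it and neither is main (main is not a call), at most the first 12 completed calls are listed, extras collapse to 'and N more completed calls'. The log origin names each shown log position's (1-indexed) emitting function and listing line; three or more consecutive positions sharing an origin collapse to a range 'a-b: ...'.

Answer: the defect is in probe_limits at line 21.
Key fact: Everything matches until log position 6, which reads 'level 2, partial -1' in place of 'level 2, partial 0'.
Call chain: main -> probe_limits([5, 1, 6, 12, 1]) (called at line 27) -> process_batch(2, -1) (called at line 21) -> process_batch(1, 1) (called at line 5).
First divergence: position 6 — shown 'level 2, partial -1', intended 'level 2, partial 0'.
Intended log window:
  4: tally_events done: 2
  5: intermediate pair 2, 2
  6: level 2, partial 0
  7: level 1, partial 2
Execution walk:
  tally_events([5, 1, 6, 12, 1]) -> 2  [called from probe_limits, line 18]
  process_batch(0, 2) -> 2  [called from process_batch, line 5]
  process_batch(1, 1) -> 2  [called from process_batch, line 5]
  process_batch(2, -1) -> 2  [called from probe_limits, line 21]
  probe_limits([5, 1, 6, 12, 1]) -> 2  [called from main, line 27]
Log line origins:
  1: logged in main at line 26
  2: logged in probe_limits at line 17
  3: logged in tally_events at line 8
  4: logged in tally_events at line 13
  5: logged in probe_limits at line 20
  6: logged in process_batch at line 4
  7: logged in process_batch at line 4
A correct fix: line 21: replace `-1` with `0`.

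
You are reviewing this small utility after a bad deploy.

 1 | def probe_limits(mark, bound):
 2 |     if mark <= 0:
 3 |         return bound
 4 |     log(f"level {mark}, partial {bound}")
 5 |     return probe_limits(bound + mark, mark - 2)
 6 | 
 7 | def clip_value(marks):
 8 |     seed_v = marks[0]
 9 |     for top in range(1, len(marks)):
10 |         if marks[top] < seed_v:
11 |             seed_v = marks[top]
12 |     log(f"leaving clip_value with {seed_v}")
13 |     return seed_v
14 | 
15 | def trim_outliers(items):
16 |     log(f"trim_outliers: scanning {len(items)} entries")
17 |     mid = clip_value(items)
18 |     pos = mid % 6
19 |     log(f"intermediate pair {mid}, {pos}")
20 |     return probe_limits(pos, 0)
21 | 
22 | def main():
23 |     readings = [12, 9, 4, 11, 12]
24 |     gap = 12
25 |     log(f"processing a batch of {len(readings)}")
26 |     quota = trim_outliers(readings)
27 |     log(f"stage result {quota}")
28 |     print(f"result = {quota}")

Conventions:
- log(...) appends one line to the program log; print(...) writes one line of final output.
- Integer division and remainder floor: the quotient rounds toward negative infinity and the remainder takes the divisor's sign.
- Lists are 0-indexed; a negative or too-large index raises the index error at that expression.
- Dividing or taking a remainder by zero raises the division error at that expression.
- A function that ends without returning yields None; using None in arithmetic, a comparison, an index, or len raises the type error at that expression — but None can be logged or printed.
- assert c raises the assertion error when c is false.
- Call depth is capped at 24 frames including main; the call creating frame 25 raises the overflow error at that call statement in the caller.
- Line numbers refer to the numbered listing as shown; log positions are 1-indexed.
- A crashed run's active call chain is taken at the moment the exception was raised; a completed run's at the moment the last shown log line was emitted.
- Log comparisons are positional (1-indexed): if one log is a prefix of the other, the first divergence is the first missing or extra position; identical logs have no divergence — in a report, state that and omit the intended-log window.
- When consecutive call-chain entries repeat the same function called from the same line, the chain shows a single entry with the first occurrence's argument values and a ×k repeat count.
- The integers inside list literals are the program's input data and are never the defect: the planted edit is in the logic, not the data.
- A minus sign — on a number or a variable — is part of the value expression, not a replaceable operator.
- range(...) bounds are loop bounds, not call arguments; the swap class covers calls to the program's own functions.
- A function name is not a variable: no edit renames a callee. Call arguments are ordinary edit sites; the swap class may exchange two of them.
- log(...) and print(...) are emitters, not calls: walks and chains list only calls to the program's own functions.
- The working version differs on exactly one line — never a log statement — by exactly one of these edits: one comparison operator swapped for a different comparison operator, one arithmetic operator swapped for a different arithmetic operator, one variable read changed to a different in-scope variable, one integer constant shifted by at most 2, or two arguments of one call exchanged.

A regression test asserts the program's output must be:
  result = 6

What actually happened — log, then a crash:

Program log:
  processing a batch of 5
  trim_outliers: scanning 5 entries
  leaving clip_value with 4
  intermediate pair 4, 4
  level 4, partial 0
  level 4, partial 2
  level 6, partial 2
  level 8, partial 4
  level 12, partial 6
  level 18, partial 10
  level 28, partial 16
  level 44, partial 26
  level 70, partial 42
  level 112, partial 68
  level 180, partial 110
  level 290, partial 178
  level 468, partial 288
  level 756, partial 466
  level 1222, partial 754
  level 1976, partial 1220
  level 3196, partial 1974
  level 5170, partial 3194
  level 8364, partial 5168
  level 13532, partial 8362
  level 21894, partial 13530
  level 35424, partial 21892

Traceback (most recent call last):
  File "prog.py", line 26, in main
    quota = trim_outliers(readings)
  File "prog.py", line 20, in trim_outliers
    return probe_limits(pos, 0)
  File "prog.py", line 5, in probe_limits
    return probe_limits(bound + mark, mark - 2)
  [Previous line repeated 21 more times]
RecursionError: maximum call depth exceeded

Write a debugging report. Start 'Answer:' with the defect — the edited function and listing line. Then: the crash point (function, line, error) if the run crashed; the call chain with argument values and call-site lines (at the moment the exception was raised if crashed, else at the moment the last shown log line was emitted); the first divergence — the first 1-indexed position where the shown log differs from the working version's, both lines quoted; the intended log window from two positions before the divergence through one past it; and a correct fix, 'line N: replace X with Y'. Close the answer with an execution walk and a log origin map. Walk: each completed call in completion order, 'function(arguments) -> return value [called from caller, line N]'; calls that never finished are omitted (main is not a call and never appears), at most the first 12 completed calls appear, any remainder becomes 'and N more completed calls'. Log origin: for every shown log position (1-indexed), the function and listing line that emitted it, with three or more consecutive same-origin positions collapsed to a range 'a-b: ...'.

Answer: the defect is in probe_limits at line 5.
Core observation: The log first diverges at position 6: the faulty run prints 'level 4, partial 2' where the working version prints 'level 2, partial 4'.
Crash: probe_limits, line 5, RecursionError.
Call chain: main -> trim_outliers([12, 9, 4, 11, 12]) (called at line 26) -> probe_limits(4, 0) (called at line 20) -> probe_limits(4, 2) (called at line 5) ×21.
First divergence: position 6 — the shown line 'level 4, partial 2' should read 'level 2, partial 4'.
Intended log window:
  4: intermediate pair 4, 4
  5: level 4, partial 0
  6: level 2, partial 4
  7: stage result 6
Execution walk:
  clip_value([12, 9, 4, 11, 12]) -> 4  [called from trim_outliers, line 17]
Log origins:
  1 — main, line 25
  2 — trim_outliers, line 16
  3 — clip_value, line 12
  4 — trim_outliers, line 19
  5-26 — probe_limits, line 4
A correct fix: line 5: replace `probe_limits(bound + mark, mark - 2)` with `probe_limits(mark - 2, bound + mark)`.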